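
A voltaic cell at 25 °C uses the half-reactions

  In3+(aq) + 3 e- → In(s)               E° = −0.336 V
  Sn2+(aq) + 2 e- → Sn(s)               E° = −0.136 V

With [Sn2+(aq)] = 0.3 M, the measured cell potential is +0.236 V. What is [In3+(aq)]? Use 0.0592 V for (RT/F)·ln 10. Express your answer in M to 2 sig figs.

0.0025 M

The Sn²⁺/Sn couple has the larger reduction potential, so it is the cathode: E°cell = −0.136 − (−0.336) = +0.200 V and n = 6.
Since E = E° − (0.0592/n)·log Q, log Q = n(E° − E)/0.0592 = −3.649.
For 3 Sn2+(aq) + 2 In(s) → 3 Sn(s) + 2 In3+(aq), the reaction quotient is Q = [In3+(aq)]^2 / [Sn2+(aq)]^3.
Isolating [In3+(aq)] in Q = 10^{−3.649} yields log [In3+(aq)] = −2.609, i.e. 0.0025 M.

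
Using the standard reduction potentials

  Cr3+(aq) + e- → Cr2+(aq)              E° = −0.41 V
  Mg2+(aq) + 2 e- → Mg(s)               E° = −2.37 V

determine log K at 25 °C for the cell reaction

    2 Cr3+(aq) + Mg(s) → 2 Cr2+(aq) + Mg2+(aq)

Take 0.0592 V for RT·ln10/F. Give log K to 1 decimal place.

log K = 66.2

The Cr³⁺/Cr²⁺ couple is reduced (cathode); E°cell = −0.41 − (−2.37) = +1.96 V with n = 2.
At equilibrium E = 0, so log K = nE°cell / 0.0592 = (2)(+1.96) / 0.0592 = 66.2.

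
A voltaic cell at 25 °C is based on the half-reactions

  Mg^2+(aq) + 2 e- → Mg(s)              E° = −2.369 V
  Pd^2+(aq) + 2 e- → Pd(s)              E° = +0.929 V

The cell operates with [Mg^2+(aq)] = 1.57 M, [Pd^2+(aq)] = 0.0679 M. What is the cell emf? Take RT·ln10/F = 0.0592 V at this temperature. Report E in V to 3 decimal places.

+3.258 V

The Pd²⁺/Pd couple has the more positive E°, so it is the cathode; Mg²⁺/Mg is the anode.
E°cell = +0.929 − (−2.369) = +3.298 V, with n = 2 electrons transferred.
Balancing gives Pd^2+(aq) + Mg(s) → Pd(s) + Mg^2+(aq); hence Q = [Mg^2+(aq)] / [Pd^2+(aq)] = 23.1 (log Q = 1.364).
By the Nernst equation, E = +3.298 − (0.0592/2)·(1.364) = +3.258 V.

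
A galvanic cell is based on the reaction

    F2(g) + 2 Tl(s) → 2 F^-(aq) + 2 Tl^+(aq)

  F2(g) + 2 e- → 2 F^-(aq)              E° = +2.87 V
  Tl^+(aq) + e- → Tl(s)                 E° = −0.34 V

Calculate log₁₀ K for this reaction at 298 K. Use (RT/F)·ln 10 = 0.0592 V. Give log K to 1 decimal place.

The F₂/F⁻ couple is reduced (cathode); E°cell = +2.87 − (−0.34) = +3.21 V with n = 2.
At equilibrium E = 0, so log K = nE°cell / 0.0592 = (2)(+3.21) / 0.0592 = 108.4.

log K = 108.4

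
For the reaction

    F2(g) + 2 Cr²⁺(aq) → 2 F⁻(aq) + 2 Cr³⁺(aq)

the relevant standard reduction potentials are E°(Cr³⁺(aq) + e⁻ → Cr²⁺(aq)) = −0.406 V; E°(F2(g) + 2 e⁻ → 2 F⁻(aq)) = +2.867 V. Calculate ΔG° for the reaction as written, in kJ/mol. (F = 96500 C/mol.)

In the reaction as written F2(g) is reduced, so the F₂/F⁻ couple is the cathode and Cr³⁺/Cr²⁺ is the anode.
E°cell = +2.867 − (−0.406) = +3.273 V; balancing electrons gives n = 2.
ΔG° = −nFE°cell = −(2)(96500)(+3.273) J/mol = −632 kJ/mol.

−632 kJ/mol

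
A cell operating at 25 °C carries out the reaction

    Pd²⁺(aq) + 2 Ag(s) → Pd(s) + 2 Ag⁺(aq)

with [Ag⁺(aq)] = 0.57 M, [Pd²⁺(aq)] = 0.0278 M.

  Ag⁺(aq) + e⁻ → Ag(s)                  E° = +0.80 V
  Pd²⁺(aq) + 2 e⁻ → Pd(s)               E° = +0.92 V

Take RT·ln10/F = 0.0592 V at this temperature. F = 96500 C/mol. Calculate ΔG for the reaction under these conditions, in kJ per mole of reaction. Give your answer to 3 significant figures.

The standard cell potential is +0.92 − (+0.80) = +0.12 V, with n = 2 electrons in the balanced equation.
The reaction quotient is [Ag⁺(aq)]^2 / [Pd²⁺(aq)] = 11.7; by Nernst, E = +0.12 − (0.0592/2)(1.068) = +0.0884 V.
ΔG = −nFE = −(2)(96500)(+0.0884) J/mol = −17.1 kJ/mol.

−17.1 kJ/mol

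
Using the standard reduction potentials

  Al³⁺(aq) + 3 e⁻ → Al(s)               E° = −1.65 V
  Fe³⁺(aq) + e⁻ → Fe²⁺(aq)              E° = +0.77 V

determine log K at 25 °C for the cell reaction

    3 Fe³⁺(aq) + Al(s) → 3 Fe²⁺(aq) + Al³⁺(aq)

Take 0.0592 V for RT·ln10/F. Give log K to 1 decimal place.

log K = 122.6

The Fe³⁺/Fe²⁺ couple is reduced (cathode); E°cell = +0.77 − (−1.65) = +2.42 V with n = 3.
At equilibrium E = 0, so log K = nE°cell / 0.0592 = (3)(+2.42) / 0.0592 = 122.6.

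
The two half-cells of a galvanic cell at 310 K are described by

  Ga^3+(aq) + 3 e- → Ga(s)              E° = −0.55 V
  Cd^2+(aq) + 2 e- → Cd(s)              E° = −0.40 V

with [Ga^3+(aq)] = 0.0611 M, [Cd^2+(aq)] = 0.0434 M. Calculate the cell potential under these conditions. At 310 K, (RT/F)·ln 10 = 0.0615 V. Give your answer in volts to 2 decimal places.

+0.13 V

The Cd²⁺/Cd couple has the more positive E°, so it is the cathode; Ga³⁺/Ga is the anode.
E°cell = −0.40 − (−0.55) = +0.15 V, with n = 6 electrons transferred.
For the overall reaction 3 Cd^2+(aq) + 2 Ga(s) → 3 Cd(s) + 2 Ga^3+(aq), Q = [Ga^3+(aq)]^2 / [Cd^2+(aq)]^3 = 45.7, giving log Q = 1.660.
Applying E = E° − (RT ln10/nF)·log Q gives +0.15 − (0.0615/6)(1.660) = +0.13 V.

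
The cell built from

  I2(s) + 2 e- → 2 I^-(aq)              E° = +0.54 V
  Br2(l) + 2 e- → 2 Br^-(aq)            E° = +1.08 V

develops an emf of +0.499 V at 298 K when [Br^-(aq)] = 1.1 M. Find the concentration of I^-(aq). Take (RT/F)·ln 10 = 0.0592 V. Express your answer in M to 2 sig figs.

0.22 M

With Br₂/Br⁻ at the cathode and I₂/I⁻ at the anode, E°cell = +1.08 − (+0.54) = +0.54 V (n = 2).
Rearranging E = E° − (0.0592/n)·log Q gives log Q = 2(+0.54 − (+0.499))/0.0592 = 1.385.
Balancing electrons gives Br2(l) + 2 I^-(aq) → 2 Br^-(aq) + I2(s); thus Q = [Br^-(aq)]^2 / [I^-(aq)]^2.
Solving for the unknown gives log [I^-(aq)] = −0.651, so [I^-(aq)] ≈ 0.22 M.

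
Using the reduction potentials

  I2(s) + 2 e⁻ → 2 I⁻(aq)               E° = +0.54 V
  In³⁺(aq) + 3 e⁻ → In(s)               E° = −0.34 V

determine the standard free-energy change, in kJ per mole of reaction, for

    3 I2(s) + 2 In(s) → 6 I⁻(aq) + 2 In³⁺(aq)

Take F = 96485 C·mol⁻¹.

In the reaction as written I2(s) is reduced, so the I₂/I⁻ couple is the cathode and In³⁺/In is the anode.
E°cell = +0.54 − (−0.34) = +0.88 V; balancing electrons gives n = 6.
ΔG° = −nFE°cell = −(6)(96485)(+0.88) J/mol = −509 kJ/mol.

−509 kJ/mol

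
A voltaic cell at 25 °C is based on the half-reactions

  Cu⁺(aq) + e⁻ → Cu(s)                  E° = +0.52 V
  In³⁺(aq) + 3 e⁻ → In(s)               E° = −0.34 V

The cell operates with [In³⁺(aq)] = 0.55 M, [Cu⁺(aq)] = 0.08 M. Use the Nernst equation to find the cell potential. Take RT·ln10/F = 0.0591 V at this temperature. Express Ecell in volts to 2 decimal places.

The Cu⁺/Cu couple has the more positive E°, so it is the cathode; In³⁺/In is the anode.
The standard potential is +0.52 − (−0.34) = +0.86 V and the balanced reaction transfers n = 3 electrons.
The balanced reaction is 3 Cu⁺(aq) + In(s) → 3 Cu(s) + In³⁺(aq), so Q = [In³⁺(aq)] / [Cu⁺(aq)]^3 = 1.07×10^3 and log Q = 3.031.
Applying E = E° − (RT ln10/nF)·log Q gives +0.86 − (0.0591/3)(3.031) = +0.80 V.

+0.80 V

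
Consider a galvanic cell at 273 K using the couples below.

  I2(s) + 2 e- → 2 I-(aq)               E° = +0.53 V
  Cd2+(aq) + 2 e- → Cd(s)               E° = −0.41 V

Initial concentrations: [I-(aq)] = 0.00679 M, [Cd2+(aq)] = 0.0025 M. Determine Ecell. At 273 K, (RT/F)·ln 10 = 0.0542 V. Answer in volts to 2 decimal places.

The I₂/I⁻ couple has the more positive E°, so it is the cathode; Cd²⁺/Cd is the anode.
The standard potential is +0.53 − (−0.41) = +0.94 V and the balanced reaction transfers n = 2 electrons.
The balanced reaction is I2(s) + Cd(s) → 2 I-(aq) + Cd2+(aq), so Q = [I-(aq)]^2·[Cd2+(aq)] = 1.15×10^−7 and log Q = −6.938.
Applying E = E° − (RT ln10/nF)·log Q gives +0.94 − (0.0542/2)(−6.938) = +1.13 V.

+1.13 V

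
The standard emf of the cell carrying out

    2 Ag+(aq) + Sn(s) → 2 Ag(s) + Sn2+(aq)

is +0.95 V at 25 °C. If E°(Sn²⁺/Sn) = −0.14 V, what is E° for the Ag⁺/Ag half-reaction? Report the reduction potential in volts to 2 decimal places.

In the reaction as written the Ag⁺/Ag couple is reduced (cathode) and Sn²⁺/Sn is oxidized (anode), so E°cell = E°(Ag⁺/Ag) − E°(Sn²⁺/Sn).
E°(Ag⁺/Ag) = E°cell + E°(anode) = +0.95 + (−0.14) = +0.81 V.

+0.81 V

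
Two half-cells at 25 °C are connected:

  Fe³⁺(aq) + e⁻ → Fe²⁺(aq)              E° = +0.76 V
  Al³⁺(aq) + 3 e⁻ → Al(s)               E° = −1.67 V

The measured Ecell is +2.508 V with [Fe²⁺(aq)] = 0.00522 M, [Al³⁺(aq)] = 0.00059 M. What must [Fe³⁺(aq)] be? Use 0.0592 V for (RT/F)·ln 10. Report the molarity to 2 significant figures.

0.0091 M

With Fe³⁺/Fe²⁺ at the cathode and Al³⁺/Al at the anode, E°cell = +0.76 − (−1.67) = +2.43 V (n = 3).
From the Nernst equation, log Q = n(E° − E)/0.0592 = 3·(+2.43 − (+2.508))/0.0592 = −3.953.
The balanced reaction is 3 Fe³⁺(aq) + Al(s) → 3 Fe²⁺(aq) + Al³⁺(aq), so Q = ([Fe²⁺(aq)]^3·[Al³⁺(aq)]) / [Fe³⁺(aq)]^3.
Isolating [Fe³⁺(aq)] in Q = 10^{−3.953} yields log [Fe³⁺(aq)] = −2.041, i.e. 0.0091 M.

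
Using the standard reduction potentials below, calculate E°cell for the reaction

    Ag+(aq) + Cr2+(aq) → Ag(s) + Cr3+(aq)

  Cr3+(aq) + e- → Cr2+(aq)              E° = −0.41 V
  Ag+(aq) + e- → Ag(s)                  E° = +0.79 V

+1.20 V

In the reaction as written, Ag+(aq) is reduced (cathode) and Cr3+(aq) is produced by oxidation at the anode.
E°cell = E°(cathode) − E°(anode) = +0.79 − (−0.41) = +1.20 V.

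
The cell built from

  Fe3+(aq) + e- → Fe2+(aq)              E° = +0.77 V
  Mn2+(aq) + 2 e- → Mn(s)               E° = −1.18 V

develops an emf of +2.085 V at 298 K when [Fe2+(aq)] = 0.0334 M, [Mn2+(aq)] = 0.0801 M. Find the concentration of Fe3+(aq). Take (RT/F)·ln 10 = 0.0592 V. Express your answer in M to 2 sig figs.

1.8 M

Fe³⁺/Fe²⁺ is the cathode (higher E°); E°cell = +0.77 − (−1.18) = +1.95 V with n = 2.
From the Nernst equation, log Q = n(E° − E)/0.0592 = 2·(+1.95 − (+2.085))/0.0592 = −4.561.
The balanced reaction is 2 Fe3+(aq) + Mn(s) → 2 Fe2+(aq) + Mn2+(aq), so Q = ([Fe2+(aq)]^2·[Mn2+(aq)]) / [Fe3+(aq)]^2.
Substituting the known concentrations and solving, log [Fe3+(aq)] = 0.256 and [Fe3+(aq)] = 1.8 M.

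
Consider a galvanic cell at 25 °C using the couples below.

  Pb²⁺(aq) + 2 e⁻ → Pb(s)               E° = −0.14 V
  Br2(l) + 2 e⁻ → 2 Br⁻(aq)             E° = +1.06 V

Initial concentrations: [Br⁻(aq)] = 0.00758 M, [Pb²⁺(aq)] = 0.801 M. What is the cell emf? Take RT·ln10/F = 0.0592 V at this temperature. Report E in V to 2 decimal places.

+1.33 V

Br₂/Br⁻ is reduced (cathode, E° = +1.06 V) and Pb²⁺/Pb is oxidized (anode).
The standard potential is +1.06 − (−0.14) = +1.20 V and the balanced reaction transfers n = 2 electrons.
The balanced reaction is Br2(l) + Pb(s) → 2 Br⁻(aq) + Pb²⁺(aq), so Q = [Br⁻(aq)]^2·[Pb²⁺(aq)] = 4.6×10^−5 and log Q = −4.337.
E = E° − (0.0592/n)·log Q = +1.20 − (0.0592/2)(−4.337) = +1.33 V.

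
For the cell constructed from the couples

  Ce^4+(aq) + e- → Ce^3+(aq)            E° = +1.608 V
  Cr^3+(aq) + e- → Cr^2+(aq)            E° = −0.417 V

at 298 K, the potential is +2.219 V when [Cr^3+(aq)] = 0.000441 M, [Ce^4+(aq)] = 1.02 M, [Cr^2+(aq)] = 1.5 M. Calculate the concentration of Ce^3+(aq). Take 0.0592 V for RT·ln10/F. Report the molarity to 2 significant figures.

With Ce⁴⁺/Ce³⁺ at the cathode and Cr³⁺/Cr²⁺ at the anode, E°cell = +1.608 − (−0.417) = +2.025 V (n = 1).
From the Nernst equation, log Q = n(E° − E)/0.0592 = 1·(+2.025 − (+2.219))/0.0592 = −3.277.
For Ce^4+(aq) + Cr^2+(aq) → Ce^3+(aq) + Cr^3+(aq), the reaction quotient is Q = ([Ce^3+(aq)]·[Cr^3+(aq)]) / ([Ce^4+(aq)]·[Cr^2+(aq)]).
Substituting the known concentrations and solving, log [Ce^3+(aq)] = 0.263 and [Ce^3+(aq)] = 1.8 M.

1.8 M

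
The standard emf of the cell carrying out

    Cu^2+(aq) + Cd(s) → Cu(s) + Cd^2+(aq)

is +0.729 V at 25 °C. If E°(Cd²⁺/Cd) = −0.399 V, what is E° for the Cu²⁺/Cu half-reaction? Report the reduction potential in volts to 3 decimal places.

+0.330 V

In the reaction as written the Cu²⁺/Cu couple is reduced (cathode) and Cd²⁺/Cd is oxidized (anode), so E°cell = E°(Cu²⁺/Cu) − E°(Cd²⁺/Cd).
E°(Cu²⁺/Cu) = E°cell + E°(anode) = +0.729 + (−0.399) = +0.330 V.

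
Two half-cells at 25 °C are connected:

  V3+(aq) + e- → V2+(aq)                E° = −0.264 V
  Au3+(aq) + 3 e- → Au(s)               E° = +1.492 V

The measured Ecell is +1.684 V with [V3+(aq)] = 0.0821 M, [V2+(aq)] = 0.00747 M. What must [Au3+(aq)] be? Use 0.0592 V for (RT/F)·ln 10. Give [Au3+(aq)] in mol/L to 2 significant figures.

With Au³⁺/Au at the cathode and V³⁺/V²⁺ at the anode, E°cell = +1.492 − (−0.264) = +1.756 V (n = 3).
Since E = E° − (0.0592/n)·log Q, log Q = n(E° − E)/0.0592 = 3.649.
The balanced reaction is Au3+(aq) + 3 V2+(aq) → Au(s) + 3 V3+(aq), so Q = [V3+(aq)]^3 / ([Au3+(aq)]·[V2+(aq)]^3).
Isolating [Au3+(aq)] in Q = 10^{3.649} yields log [Au3+(aq)] = −0.526, i.e. 0.30 M.

0.30 M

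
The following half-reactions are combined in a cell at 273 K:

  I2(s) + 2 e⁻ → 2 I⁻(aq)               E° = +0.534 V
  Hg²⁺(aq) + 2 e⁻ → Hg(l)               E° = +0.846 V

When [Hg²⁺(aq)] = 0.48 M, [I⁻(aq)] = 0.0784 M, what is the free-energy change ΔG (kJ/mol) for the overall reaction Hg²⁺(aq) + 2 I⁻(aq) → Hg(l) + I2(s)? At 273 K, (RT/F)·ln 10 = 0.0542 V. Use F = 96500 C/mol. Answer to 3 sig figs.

−47.0 kJ/mol

The standard cell potential is +0.846 − (+0.534) = +0.312 V, with n = 2 electrons in the balanced equation.
The reaction quotient is 1 / ([Hg²⁺(aq)]·[I⁻(aq)]^2) = 339; by Nernst, E = +0.312 − (0.0542/2)(2.530) = +0.2434 V.
Then ΔG = −nFE = −2 × 96500 × +0.2434 J/mol = −47.0 kJ/mol.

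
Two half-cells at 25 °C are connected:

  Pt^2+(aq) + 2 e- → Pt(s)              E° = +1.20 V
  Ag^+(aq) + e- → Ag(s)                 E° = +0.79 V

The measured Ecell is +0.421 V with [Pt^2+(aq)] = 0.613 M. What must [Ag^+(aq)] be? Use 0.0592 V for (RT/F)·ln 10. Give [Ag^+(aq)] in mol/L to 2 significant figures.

The Pt²⁺/Pt couple has the larger reduction potential, so it is the cathode: E°cell = +1.20 − (+0.79) = +0.41 V and n = 2.
Since E = E° − (0.0592/n)·log Q, log Q = n(E° − E)/0.0592 = −0.372.
The balanced reaction is Pt^2+(aq) + 2 Ag(s) → Pt(s) + 2 Ag^+(aq), so Q = [Ag^+(aq)]^2 / [Pt^2+(aq)].
Solving for the unknown gives log [Ag^+(aq)] = −0.292, so [Ag^+(aq)] ≈ 0.51 M.

0.51 M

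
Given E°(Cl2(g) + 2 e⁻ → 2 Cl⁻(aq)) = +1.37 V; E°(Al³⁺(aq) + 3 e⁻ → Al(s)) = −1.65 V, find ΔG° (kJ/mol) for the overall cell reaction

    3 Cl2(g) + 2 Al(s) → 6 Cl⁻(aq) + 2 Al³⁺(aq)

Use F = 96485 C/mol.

−1748 kJ/mol

In the reaction as written Cl2(g) is reduced, so the Cl₂/Cl⁻ couple is the cathode and Al³⁺/Al is the anode.
E°cell = +1.37 − (−1.65) = +3.02 V; balancing electrons gives n = 6.
ΔG° = −nFE°cell = −(6)(96485)(+3.02) J/mol = −1748 kJ/mol.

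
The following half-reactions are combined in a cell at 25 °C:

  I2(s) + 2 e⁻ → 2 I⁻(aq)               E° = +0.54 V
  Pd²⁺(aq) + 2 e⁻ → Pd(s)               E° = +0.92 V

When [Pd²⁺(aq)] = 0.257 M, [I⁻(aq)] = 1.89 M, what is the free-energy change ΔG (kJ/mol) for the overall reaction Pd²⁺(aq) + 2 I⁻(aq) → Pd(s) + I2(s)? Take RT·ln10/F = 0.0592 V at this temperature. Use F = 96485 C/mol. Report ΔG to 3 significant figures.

With Pd²⁺/Pd reduced at the cathode, E°cell = +0.92 − (+0.54) = +0.38 V and n = 2.
Here Q = 1 / ([Pd²⁺(aq)]·[I⁻(aq)]^2) = 1.09 (log Q = 0.037), giving E = +0.38 − (0.0592/2)·(0.037) = +0.3789 V.
ΔG = −nFE = −(2)(96485)(+0.3789) J/mol = −73.1 kJ/mol.

−73.1 kJ/mol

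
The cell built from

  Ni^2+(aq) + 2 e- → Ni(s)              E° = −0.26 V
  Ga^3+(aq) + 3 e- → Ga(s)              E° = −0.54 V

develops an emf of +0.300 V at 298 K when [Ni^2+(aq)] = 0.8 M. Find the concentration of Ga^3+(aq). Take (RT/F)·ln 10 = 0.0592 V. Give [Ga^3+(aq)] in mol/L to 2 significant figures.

0.069 M

Ni²⁺/Ni is the cathode (higher E°); E°cell = −0.26 − (−0.54) = +0.28 V with n = 6.
Rearranging E = E° − (0.0592/n)·log Q gives log Q = 6(+0.28 − (+0.300))/0.0592 = −2.027.
Balancing electrons gives 3 Ni^2+(aq) + 2 Ga(s) → 3 Ni(s) + 2 Ga^3+(aq); thus Q = [Ga^3+(aq)]^2 / [Ni^2+(aq)]^3.
Isolating [Ga^3+(aq)] in Q = 10^{−2.027} yields log [Ga^3+(aq)] = −1.159, i.e. 0.069 M.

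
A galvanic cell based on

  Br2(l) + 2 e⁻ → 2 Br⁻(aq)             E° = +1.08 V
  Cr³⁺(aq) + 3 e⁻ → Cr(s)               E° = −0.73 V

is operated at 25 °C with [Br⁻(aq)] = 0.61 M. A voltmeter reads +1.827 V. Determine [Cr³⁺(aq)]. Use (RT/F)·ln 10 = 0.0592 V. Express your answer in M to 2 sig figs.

With Br₂/Br⁻ at the cathode and Cr³⁺/Cr at the anode, E°cell = +1.08 − (−0.73) = +1.81 V (n = 6).
From the Nernst equation, log Q = n(E° − E)/0.0592 = 6·(+1.81 − (+1.827))/0.0592 = −1.723.
The balanced reaction is 3 Br2(l) + 2 Cr(s) → 6 Br⁻(aq) + 2 Cr³⁺(aq), so Q = [Br⁻(aq)]^6·[Cr³⁺(aq)]^2.
Solving for the unknown gives log [Cr³⁺(aq)] = −0.217, so [Cr³⁺(aq)] ≈ 0.61 M.

0.61 M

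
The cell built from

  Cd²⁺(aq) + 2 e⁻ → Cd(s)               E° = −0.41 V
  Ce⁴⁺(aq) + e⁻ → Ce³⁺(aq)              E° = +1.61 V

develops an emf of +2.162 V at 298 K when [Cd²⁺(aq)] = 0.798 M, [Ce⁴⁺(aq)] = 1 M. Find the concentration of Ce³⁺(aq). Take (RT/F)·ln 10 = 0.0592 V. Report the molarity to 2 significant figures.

0.0045 M

Ce⁴⁺/Ce³⁺ is the cathode (higher E°); E°cell = +1.61 − (−0.41) = +2.02 V with n = 2.
Rearranging E = E° − (0.0592/n)·log Q gives log Q = 2(+2.02 − (+2.162))/0.0592 = −4.797.
Balancing electrons gives 2 Ce⁴⁺(aq) + Cd(s) → 2 Ce³⁺(aq) + Cd²⁺(aq); thus Q = ([Ce³⁺(aq)]^2·[Cd²⁺(aq)]) / [Ce⁴⁺(aq)]^2.
Isolating [Ce³⁺(aq)] in Q = 10^{−4.797} yields log [Ce³⁺(aq)] = −2.350, i.e. 0.0045 M.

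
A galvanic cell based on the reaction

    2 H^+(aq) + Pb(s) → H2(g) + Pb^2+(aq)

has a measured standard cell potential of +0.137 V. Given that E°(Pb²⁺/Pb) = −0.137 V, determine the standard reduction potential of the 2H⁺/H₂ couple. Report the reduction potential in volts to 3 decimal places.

In the reaction as written the 2H⁺/H₂ couple is reduced (cathode) and Pb²⁺/Pb is oxidized (anode), so E°cell = E°(2H⁺/H₂) − E°(Pb²⁺/Pb).
E°(2H⁺/H₂) = E°cell + E°(anode) = +0.137 + (−0.137) = +0.000 V.

+0.000 V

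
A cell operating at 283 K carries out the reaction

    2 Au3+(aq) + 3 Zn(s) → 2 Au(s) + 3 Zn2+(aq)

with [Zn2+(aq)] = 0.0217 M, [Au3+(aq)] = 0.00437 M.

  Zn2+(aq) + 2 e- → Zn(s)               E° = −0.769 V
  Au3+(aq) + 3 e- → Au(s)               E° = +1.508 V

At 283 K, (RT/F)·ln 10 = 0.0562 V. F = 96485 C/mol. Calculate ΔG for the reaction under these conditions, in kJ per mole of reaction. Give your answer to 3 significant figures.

−1320 kJ/mol

The standard cell potential is +1.508 − (−0.769) = +2.277 V, with n = 6 electrons in the balanced equation.
Here Q = [Zn2+(aq)]^3 / [Au3+(aq)]^2 = 0.535 (log Q = −0.272), giving E = +2.277 − (0.0562/6)·(−0.272) = +2.2795 V.
Finally ΔG = −nFE = −(6)(96485 C/mol)(+2.2795 V) = −1320 kJ/mol.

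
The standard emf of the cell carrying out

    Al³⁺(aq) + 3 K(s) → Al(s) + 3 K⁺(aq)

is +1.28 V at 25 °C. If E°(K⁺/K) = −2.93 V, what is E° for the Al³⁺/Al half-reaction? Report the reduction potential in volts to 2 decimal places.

−1.65 V

In the reaction as written the Al³⁺/Al couple is reduced (cathode) and K⁺/K is oxidized (anode), so E°cell = E°(Al³⁺/Al) − E°(K⁺/K).
E°(Al³⁺/Al) = E°cell + E°(anode) = +1.28 + (−2.93) = −1.65 V.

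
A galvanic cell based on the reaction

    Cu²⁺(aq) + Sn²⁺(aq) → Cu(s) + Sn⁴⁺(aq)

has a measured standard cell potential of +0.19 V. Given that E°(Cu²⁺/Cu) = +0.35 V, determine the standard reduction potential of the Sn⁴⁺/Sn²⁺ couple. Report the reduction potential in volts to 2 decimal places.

+0.16 V

In the reaction as written the Cu²⁺/Cu couple is reduced (cathode) and Sn⁴⁺/Sn²⁺ is oxidized (anode), so E°cell = E°(Cu²⁺/Cu) − E°(Sn⁴⁺/Sn²⁺).
E°(Sn⁴⁺/Sn²⁺) = E°(cathode) − E°cell = +0.35 − (+0.19) = +0.16 V.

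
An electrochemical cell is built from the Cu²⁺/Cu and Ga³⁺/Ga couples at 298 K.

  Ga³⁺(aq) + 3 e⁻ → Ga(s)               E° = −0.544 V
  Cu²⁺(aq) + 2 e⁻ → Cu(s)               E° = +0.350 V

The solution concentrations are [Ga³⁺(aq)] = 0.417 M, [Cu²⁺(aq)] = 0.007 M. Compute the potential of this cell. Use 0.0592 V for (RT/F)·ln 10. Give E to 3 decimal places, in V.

+0.838 V

Since E°(Cu²⁺/Cu) > E°(Ga³⁺/Ga), Cu²⁺/Cu serves as the cathode.
The standard potential is +0.350 − (−0.544) = +0.894 V and the balanced reaction transfers n = 6 electrons.
For the overall reaction 3 Cu²⁺(aq) + 2 Ga(s) → 3 Cu(s) + 2 Ga³⁺(aq), Q = [Ga³⁺(aq)]^2 / [Cu²⁺(aq)]^3 = 5.07×10^5, giving log Q = 5.705.
Applying E = E° − (RT ln10/nF)·log Q gives +0.894 − (0.0592/6)(5.705) = +0.838 V.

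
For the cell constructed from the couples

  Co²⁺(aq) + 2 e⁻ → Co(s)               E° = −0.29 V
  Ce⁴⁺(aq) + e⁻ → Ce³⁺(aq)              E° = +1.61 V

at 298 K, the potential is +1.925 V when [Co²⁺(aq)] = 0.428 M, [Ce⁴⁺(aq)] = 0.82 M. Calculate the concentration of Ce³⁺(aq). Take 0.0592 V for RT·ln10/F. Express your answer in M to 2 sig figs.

Ce⁴⁺/Ce³⁺ is the cathode (higher E°); E°cell = +1.61 − (−0.29) = +1.90 V with n = 2.
From the Nernst equation, log Q = n(E° − E)/0.0592 = 2·(+1.90 − (+1.925))/0.0592 = −0.845.
Balancing electrons gives 2 Ce⁴⁺(aq) + Co(s) → 2 Ce³⁺(aq) + Co²⁺(aq); thus Q = ([Ce³⁺(aq)]^2·[Co²⁺(aq)]) / [Ce⁴⁺(aq)]^2.
Substituting the known concentrations and solving, log [Ce³⁺(aq)] = −0.324 and [Ce³⁺(aq)] = 0.47 M.

0.47 M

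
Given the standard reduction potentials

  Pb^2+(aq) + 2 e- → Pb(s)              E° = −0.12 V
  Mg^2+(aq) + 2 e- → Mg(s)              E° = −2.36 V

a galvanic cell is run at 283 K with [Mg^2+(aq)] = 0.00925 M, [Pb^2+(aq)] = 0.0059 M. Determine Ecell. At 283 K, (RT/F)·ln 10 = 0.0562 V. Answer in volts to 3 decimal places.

Pb²⁺/Pb is reduced (cathode, E° = −0.12 V) and Mg²⁺/Mg is oxidized (anode).
The standard potential is −0.12 − (−2.36) = +2.24 V and the balanced reaction transfers n = 2 electrons.
For the overall reaction Pb^2+(aq) + Mg(s) → Pb(s) + Mg^2+(aq), Q = [Mg^2+(aq)] / [Pb^2+(aq)] = 1.57, giving log Q = 0.195.
By the Nernst equation, E = +2.24 − (0.0562/2)·(0.195) = +2.235 V.

+2.235 V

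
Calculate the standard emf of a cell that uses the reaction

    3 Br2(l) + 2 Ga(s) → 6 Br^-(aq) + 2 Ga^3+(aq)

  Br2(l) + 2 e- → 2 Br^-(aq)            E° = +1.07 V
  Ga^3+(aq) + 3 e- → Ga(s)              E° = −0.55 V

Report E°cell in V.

+1.62 V

Br2(l) gains electrons, so the Br₂/Br⁻ couple is the cathode; the Ga³⁺/Ga couple is the anode.
E°cell = E°(cathode) − E°(anode) = +1.07 − (−0.55) = +1.62 V.
The positive value indicates the reaction is spontaneous as written.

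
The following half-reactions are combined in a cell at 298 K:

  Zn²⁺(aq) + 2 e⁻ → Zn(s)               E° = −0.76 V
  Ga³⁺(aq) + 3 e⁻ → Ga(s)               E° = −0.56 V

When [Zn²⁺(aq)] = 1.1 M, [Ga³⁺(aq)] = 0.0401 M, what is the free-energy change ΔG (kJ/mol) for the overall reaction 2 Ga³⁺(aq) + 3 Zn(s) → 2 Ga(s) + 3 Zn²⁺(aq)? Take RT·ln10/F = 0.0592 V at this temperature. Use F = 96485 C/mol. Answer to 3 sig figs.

−99.1 kJ/mol

E°cell = −0.56 − (−0.76) = +0.20 V; the balanced reaction transfers n = 6 electrons.
Here Q = [Zn²⁺(aq)]^3 / [Ga³⁺(aq)]^2 = 828 (log Q = 2.918), giving E = +0.20 − (0.0592/6)·(2.918) = +0.1712 V.
Finally ΔG = −nFE = −(6)(96485 C/mol)(+0.1712 V) = −99.1 kJ/mol.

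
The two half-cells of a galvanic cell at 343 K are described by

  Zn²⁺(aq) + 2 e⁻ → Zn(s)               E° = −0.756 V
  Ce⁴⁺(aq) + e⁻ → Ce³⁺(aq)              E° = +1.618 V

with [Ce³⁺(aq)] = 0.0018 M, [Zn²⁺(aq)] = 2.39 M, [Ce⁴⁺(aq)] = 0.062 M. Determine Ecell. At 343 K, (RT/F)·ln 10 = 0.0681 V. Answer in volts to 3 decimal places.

The Ce⁴⁺/Ce³⁺ couple has the more positive E°, so it is the cathode; Zn²⁺/Zn is the anode.
E°cell = +1.618 − (−0.756) = +2.374 V, with n = 2 electrons transferred.
Balancing gives 2 Ce⁴⁺(aq) + Zn(s) → 2 Ce³⁺(aq) + Zn²⁺(aq); hence Q = ([Ce³⁺(aq)]^2·[Zn²⁺(aq)]) / [Ce⁴⁺(aq)]^2 = 0.00201 (log Q = −2.696).
E = E° − (0.0681/n)·log Q = +2.374 − (0.0681/2)(−2.696) = +2.466 V.

+2.466 V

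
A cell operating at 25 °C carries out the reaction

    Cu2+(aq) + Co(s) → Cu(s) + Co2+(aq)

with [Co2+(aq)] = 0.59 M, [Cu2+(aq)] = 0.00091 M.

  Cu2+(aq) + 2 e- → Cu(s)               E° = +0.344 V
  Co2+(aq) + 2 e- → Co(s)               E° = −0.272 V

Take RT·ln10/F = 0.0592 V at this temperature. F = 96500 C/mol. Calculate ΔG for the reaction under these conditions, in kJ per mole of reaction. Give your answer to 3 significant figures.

−103 kJ/mol

With Cu²⁺/Cu reduced at the cathode, E°cell = +0.344 − (−0.272) = +0.616 V and n = 2.
Q = [Co2+(aq)] / [Cu2+(aq)] = 648, so log Q = 2.812 and E = +0.616 − (0.0592/2)(2.812) = +0.5328 V.
ΔG = −nFE = −(2)(96500)(+0.5328) J/mol = −103 kJ/mol.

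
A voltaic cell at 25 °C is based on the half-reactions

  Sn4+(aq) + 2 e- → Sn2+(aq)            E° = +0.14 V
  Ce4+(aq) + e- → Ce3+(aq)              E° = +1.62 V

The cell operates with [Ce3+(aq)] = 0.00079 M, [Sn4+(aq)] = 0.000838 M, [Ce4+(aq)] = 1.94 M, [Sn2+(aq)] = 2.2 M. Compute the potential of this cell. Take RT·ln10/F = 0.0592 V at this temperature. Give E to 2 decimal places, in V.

+1.78 V

Since E°(Ce⁴⁺/Ce³⁺) > E°(Sn⁴⁺/Sn²⁺), Ce⁴⁺/Ce³⁺ serves as the cathode.
The standard potential is +1.62 − (+0.14) = +1.48 V and the balanced reaction transfers n = 2 electrons.
For the overall reaction 2 Ce4+(aq) + Sn2+(aq) → 2 Ce3+(aq) + Sn4+(aq), Q = ([Ce3+(aq)]^2·[Sn4+(aq)]) / ([Ce4+(aq)]^2·[Sn2+(aq)]) = 6.32×10^−11, giving log Q = −10.200.
Applying E = E° − (RT ln10/nF)·log Q gives +1.48 − (0.0592/2)(−10.200) = +1.78 V.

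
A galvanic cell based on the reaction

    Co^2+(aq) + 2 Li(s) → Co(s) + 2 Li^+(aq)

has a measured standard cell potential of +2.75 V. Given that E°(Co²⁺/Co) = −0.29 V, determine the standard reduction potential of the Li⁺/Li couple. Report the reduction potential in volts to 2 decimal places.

In the reaction as written the Co²⁺/Co couple is reduced (cathode) and Li⁺/Li is oxidized (anode), so E°cell = E°(Co²⁺/Co) − E°(Li⁺/Li).
E°(Li⁺/Li) = E°(cathode) − E°cell = −0.29 − (+2.75) = −3.04 V.

−3.04 V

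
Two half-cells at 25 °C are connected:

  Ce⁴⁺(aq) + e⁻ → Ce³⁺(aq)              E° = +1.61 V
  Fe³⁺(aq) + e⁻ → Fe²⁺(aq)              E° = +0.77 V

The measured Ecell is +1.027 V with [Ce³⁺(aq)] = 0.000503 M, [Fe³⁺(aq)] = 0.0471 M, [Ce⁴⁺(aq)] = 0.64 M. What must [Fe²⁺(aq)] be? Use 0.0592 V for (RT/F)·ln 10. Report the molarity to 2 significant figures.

0.053 M

The Ce⁴⁺/Ce³⁺ couple has the larger reduction potential, so it is the cathode: E°cell = +1.61 − (+0.77) = +0.84 V and n = 1.
From the Nernst equation, log Q = n(E° − E)/0.0592 = 1·(+0.84 − (+1.027))/0.0592 = −3.159.
The balanced reaction is Ce⁴⁺(aq) + Fe²⁺(aq) → Ce³⁺(aq) + Fe³⁺(aq), so Q = ([Ce³⁺(aq)]·[Fe³⁺(aq)]) / ([Ce⁴⁺(aq)]·[Fe²⁺(aq)]).
Substituting the known concentrations and solving, log [Fe²⁺(aq)] = −1.273 and [Fe²⁺(aq)] = 0.053 M.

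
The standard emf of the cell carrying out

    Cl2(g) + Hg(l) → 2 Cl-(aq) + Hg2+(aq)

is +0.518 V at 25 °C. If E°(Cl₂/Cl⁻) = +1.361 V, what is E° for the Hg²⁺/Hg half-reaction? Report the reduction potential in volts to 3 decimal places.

In the reaction as written the Cl₂/Cl⁻ couple is reduced (cathode) and Hg²⁺/Hg is oxidized (anode), so E°cell = E°(Cl₂/Cl⁻) − E°(Hg²⁺/Hg).
E°(Hg²⁺/Hg) = E°(cathode) − E°cell = +1.361 − (+0.518) = +0.843 V.

+0.843 V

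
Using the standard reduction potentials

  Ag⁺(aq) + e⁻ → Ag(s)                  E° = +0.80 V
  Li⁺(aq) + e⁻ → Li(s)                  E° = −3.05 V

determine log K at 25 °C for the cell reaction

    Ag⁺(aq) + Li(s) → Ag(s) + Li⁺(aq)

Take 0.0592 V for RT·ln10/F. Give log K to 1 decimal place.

log K = 65.0

The Ag⁺/Ag couple is reduced (cathode); E°cell = +0.80 − (−3.05) = +3.85 V with n = 1.
At equilibrium E = 0, so log K = nE°cell / 0.0592 = (1)(+3.85) / 0.0592 = 65.0.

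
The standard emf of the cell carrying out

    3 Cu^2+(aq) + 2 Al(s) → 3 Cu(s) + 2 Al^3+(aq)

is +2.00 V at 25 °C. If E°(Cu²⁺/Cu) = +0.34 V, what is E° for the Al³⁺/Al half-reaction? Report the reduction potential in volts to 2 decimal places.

−1.66 V

In the reaction as written the Cu²⁺/Cu couple is reduced (cathode) and Al³⁺/Al is oxidized (anode), so E°cell = E°(Cu²⁺/Cu) − E°(Al³⁺/Al).
E°(Al³⁺/Al) = E°(cathode) − E°cell = +0.34 − (+2.00) = −1.66 V.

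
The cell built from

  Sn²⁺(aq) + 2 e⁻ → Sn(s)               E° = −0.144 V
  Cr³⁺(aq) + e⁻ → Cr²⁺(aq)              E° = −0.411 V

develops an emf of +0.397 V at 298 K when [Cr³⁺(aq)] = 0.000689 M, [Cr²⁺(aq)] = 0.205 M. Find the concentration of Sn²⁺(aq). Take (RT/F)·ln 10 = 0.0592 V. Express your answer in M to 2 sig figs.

The Sn²⁺/Sn couple has the larger reduction potential, so it is the cathode: E°cell = −0.144 − (−0.411) = +0.267 V and n = 2.
From the Nernst equation, log Q = n(E° − E)/0.0592 = 2·(+0.267 − (+0.397))/0.0592 = −4.392.
The balanced reaction is Sn²⁺(aq) + 2 Cr²⁺(aq) → Sn(s) + 2 Cr³⁺(aq), so Q = [Cr³⁺(aq)]^2 / ([Sn²⁺(aq)]·[Cr²⁺(aq)]^2).
Solving for the unknown gives log [Sn²⁺(aq)] = −0.555, so [Sn²⁺(aq)] ≈ 0.28 M.

0.28 M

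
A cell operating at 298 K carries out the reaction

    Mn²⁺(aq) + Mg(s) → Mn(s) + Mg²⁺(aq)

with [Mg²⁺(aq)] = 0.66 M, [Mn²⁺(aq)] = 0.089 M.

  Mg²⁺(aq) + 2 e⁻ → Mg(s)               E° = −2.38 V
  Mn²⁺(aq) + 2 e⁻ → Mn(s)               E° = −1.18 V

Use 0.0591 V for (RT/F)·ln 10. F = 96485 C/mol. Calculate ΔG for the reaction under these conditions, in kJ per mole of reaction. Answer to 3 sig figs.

With Mn²⁺/Mn reduced at the cathode, E°cell = −1.18 − (−2.38) = +1.20 V and n = 2.
The reaction quotient is [Mg²⁺(aq)] / [Mn²⁺(aq)] = 7.42; by Nernst, E = +1.20 − (0.0591/2)(0.870) = +1.1743 V.
Then ΔG = −nFE = −2 × 96485 × +1.1743 J/mol = −227 kJ/mol.

−227 kJ/mol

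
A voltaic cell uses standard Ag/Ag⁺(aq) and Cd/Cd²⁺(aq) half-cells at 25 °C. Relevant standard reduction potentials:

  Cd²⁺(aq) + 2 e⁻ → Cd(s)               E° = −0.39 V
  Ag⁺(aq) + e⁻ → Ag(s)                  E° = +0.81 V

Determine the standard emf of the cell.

The Ag⁺/Ag couple has the higher E°, so Ag ion is reduced (cathode) and Cd is oxidized (anode).
E°cell = E°(cathode) − E°(anode) = +0.81 − (−0.39) = +1.20 V.

+1.20 V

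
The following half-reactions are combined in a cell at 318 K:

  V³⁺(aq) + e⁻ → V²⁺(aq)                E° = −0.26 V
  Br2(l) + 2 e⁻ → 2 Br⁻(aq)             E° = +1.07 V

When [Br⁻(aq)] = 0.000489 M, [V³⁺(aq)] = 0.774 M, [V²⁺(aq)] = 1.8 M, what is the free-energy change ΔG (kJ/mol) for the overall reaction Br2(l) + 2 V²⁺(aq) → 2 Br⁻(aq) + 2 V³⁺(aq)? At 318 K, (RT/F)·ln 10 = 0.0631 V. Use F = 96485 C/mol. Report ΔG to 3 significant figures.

With Br₂/Br⁻ reduced at the cathode, E°cell = +1.07 − (−0.26) = +1.33 V and n = 2.
Q = ([Br⁻(aq)]^2·[V³⁺(aq)]^2) / [V²⁺(aq)]^2 = 4.42×10^−8, so log Q = −7.354 and E = +1.33 − (0.0631/2)(−7.354) = +1.5620 V.
Then ΔG = −nFE = −2 × 96485 × +1.5620 J/mol = −301 kJ/mol.

−301 kJ/mol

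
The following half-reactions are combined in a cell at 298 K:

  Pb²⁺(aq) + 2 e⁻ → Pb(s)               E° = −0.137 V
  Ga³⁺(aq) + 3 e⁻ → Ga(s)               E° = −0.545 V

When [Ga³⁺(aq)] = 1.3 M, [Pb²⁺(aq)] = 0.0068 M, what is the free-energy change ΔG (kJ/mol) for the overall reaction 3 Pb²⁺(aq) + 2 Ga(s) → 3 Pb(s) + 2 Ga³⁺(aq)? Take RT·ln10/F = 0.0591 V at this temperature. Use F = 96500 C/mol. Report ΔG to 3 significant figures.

E°cell = −0.137 − (−0.545) = +0.408 V; the balanced reaction transfers n = 6 electrons.
Here Q = [Ga³⁺(aq)]^2 / [Pb²⁺(aq)]^3 = 5.37×10^6 (log Q = 6.730), giving E = +0.408 − (0.0591/6)·(6.730) = +0.3417 V.
ΔG = −nFE = −(6)(96500)(+0.3417) J/mol = −198 kJ/mol.

−198 kJ/mol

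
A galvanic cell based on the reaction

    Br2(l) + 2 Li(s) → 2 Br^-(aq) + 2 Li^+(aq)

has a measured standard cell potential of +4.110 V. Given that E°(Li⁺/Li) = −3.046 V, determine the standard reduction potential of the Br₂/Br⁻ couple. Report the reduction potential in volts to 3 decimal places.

In the reaction as written the Br₂/Br⁻ couple is reduced (cathode) and Li⁺/Li is oxidized (anode), so E°cell = E°(Br₂/Br⁻) − E°(Li⁺/Li).
E°(Br₂/Br⁻) = E°cell + E°(anode) = +4.110 + (−3.046) = +1.064 V.

+1.064 V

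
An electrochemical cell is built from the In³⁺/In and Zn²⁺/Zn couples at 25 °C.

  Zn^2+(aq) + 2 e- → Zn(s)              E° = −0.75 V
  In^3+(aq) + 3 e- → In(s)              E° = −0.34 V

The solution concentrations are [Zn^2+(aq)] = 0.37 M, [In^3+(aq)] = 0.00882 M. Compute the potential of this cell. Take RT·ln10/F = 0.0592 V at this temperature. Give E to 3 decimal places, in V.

+0.382 V

In³⁺/In is reduced (cathode, E° = −0.34 V) and Zn²⁺/Zn is oxidized (anode).
E°cell = −0.34 − (−0.75) = +0.41 V, with n = 6 electrons transferred.
For the overall reaction 2 In^3+(aq) + 3 Zn(s) → 2 In(s) + 3 Zn^2+(aq), Q = [Zn^2+(aq)]^3 / [In^3+(aq)]^2 = 651, giving log Q = 2.814.
By the Nernst equation, E = +0.41 − (0.0592/6)·(2.814) = +0.382 V.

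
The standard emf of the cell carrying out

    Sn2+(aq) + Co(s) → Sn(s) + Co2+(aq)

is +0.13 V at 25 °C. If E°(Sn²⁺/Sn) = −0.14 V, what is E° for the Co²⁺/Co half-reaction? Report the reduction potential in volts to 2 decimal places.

In the reaction as written the Sn²⁺/Sn couple is reduced (cathode) and Co²⁺/Co is oxidized (anode), so E°cell = E°(Sn²⁺/Sn) − E°(Co²⁺/Co).
E°(Co²⁺/Co) = E°(cathode) − E°cell = −0.14 − (+0.13) = −0.27 V.

−0.27 V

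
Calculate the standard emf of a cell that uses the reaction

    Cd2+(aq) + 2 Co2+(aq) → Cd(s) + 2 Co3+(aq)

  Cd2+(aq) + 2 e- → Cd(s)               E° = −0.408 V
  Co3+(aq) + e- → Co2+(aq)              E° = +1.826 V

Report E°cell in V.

Cd2+(aq) gains electrons, so the Cd²⁺/Cd couple is the cathode; the Co³⁺/Co²⁺ couple is the anode.
E°cell = E°(cathode) − E°(anode) = −0.408 − (+1.826) = −2.234 V.

−2.234 V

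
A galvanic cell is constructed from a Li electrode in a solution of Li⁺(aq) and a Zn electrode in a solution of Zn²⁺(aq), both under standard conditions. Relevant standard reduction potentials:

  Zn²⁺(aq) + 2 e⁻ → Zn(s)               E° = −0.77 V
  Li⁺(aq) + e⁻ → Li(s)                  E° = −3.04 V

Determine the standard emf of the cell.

+2.27 V

Of the two couples in this cell, the one with the more positive reduction potential is reduced at the cathode: here that is Zn²⁺/Zn (−0.77 V); Li⁺/Li (−3.04 V) is the anode.
E°cell = E°(cathode) − E°(anode) = −0.77 − (−3.04) = +2.27 V.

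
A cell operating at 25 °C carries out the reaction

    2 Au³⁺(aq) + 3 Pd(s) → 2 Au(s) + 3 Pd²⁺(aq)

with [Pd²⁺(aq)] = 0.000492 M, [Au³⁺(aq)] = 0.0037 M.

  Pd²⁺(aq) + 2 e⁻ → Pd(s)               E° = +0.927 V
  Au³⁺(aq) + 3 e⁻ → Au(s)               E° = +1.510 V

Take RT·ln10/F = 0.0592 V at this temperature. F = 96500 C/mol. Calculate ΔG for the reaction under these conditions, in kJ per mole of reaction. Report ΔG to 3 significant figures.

−366 kJ/mol

With Au³⁺/Au reduced at the cathode, E°cell = +1.510 − (+0.927) = +0.583 V and n = 6.
Here Q = [Pd²⁺(aq)]^3 / [Au³⁺(aq)]^2 = 8.7×10^−6 (log Q = −5.061), giving E = +0.583 − (0.0592/6)·(−5.061) = +0.6329 V.
Finally ΔG = −nFE = −(6)(96500 C/mol)(+0.6329 V) = −366 kJ/mol.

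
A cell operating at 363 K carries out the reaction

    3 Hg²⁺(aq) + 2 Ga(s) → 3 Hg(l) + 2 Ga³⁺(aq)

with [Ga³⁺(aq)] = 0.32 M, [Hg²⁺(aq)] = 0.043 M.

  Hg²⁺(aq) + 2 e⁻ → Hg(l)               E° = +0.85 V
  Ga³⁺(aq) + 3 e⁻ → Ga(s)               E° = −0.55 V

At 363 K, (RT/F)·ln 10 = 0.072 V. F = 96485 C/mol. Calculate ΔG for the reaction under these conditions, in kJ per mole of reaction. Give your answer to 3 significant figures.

With Hg²⁺/Hg reduced at the cathode, E°cell = +0.85 − (−0.55) = +1.40 V and n = 6.
The reaction quotient is [Ga³⁺(aq)]^2 / [Hg²⁺(aq)]^3 = 1.29×10^3; by Nernst, E = +1.40 − (0.072/6)(3.110) = +1.3627 V.
Then ΔG = −nFE = −6 × 96485 × +1.3627 J/mol = −789 kJ/mol.

−789 kJ/mol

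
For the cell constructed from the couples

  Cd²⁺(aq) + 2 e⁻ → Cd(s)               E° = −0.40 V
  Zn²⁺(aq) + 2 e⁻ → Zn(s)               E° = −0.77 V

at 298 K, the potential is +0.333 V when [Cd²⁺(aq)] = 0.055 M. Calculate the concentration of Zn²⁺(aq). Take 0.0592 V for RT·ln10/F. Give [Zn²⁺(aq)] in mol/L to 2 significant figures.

0.98 M

Cd²⁺/Cd is the cathode (higher E°); E°cell = −0.40 − (−0.77) = +0.37 V with n = 2.
Rearranging E = E° − (0.0592/n)·log Q gives log Q = 2(+0.37 − (+0.333))/0.0592 = 1.250.
The balanced reaction is Cd²⁺(aq) + Zn(s) → Cd(s) + Zn²⁺(aq), so Q = [Zn²⁺(aq)] / [Cd²⁺(aq)].
Substituting the known concentrations and solving, log [Zn²⁺(aq)] = −0.010 and [Zn²⁺(aq)] = 0.98 M.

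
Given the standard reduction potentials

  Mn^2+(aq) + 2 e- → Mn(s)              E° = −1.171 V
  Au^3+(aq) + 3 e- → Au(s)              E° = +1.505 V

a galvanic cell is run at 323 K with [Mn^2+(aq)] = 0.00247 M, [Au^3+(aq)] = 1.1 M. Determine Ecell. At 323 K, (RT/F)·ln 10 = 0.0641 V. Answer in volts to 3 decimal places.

Au³⁺/Au is reduced (cathode, E° = +1.505 V) and Mn²⁺/Mn is oxidized (anode).
The standard potential is +1.505 − (−1.171) = +2.676 V and the balanced reaction transfers n = 6 electrons.
For the overall reaction 2 Au^3+(aq) + 3 Mn(s) → 2 Au(s) + 3 Mn^2+(aq), Q = [Mn^2+(aq)]^3 / [Au^3+(aq)]^2 = 1.25×10^−8, giving log Q = −7.905.
E = E° − (0.0641/n)·log Q = +2.676 − (0.0641/6)(−7.905) = +2.760 V.

+2.760 V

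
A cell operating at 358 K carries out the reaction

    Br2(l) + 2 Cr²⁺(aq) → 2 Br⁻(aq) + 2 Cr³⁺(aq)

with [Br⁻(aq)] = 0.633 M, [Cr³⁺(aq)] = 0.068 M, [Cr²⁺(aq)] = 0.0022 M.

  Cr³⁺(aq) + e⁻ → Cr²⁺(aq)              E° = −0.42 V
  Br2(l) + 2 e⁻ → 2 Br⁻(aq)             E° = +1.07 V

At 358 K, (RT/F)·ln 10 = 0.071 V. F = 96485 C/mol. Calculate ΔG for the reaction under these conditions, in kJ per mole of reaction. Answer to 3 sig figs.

−270 kJ/mol

With Br₂/Br⁻ reduced at the cathode, E°cell = +1.07 − (−0.42) = +1.49 V and n = 2.
The reaction quotient is ([Br⁻(aq)]^2·[Cr³⁺(aq)]^2) / [Cr²⁺(aq)]^2 = 383; by Nernst, E = +1.49 − (0.071/2)(2.583) = +1.3983 V.
Finally ΔG = −nFE = −(2)(96485 C/mol)(+1.3983 V) = −270 kJ/mol.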